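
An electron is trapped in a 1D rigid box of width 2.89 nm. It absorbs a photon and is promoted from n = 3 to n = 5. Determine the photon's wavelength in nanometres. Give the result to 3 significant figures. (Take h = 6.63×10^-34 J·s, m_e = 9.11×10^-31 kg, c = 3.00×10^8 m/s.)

E_1 = h²/(8m_eL²) = 7.221×10^-21 J, so ΔE = (5² − 3²)E_1 = 1.155×10^-19 J.
λ = hc/ΔE = (6.63×10^-34·3.00×10^8)/1.155×10^-19 = 1.72×10^-6 m = 1.72×10^3 nm.

λ = 1.72×10^3 nm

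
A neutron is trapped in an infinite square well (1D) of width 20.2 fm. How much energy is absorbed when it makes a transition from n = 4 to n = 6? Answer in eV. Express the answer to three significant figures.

E_1 = h²/(8m_nL²) = 8.030×10^-14 J.
|ΔE| = |4² − 6²|·E_1 = 20·8.030×10^-14 J = 1.606×10^-12 J = 1.00×10^7 eV.

|ΔE| = 1.00×10^7 eV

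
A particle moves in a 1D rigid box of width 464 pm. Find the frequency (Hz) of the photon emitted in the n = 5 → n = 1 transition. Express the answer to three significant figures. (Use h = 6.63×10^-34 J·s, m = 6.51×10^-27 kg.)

E_1 = h²/(8mL²) = 3.920×10^-23 J and ΔE = (5² − 1²)E_1 = 9.408×10^-22 J.
f = ΔE/h = 9.408×10^-22/6.63×10^-34 = 1.42×10^12 Hz.

f = 1.42×10^12 Hz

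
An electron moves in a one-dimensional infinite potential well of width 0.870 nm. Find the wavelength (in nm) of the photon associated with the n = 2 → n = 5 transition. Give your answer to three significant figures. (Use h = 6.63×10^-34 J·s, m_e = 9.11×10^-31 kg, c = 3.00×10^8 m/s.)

E_1 = h²/(8m_eL²) = 7.969×10^-20 J, so ΔE = (5² − 2²)E_1 = 1.673×10^-18 J.
λ = hc/ΔE = (6.63×10^-34·3.00×10^8)/1.673×10^-18 = 1.19×10^-7 m = 119 nm.

λ = 119 nm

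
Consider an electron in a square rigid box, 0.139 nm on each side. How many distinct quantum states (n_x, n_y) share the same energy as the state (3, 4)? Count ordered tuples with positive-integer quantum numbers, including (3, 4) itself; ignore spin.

degeneracy = 2

The level has n_x² + n_y² = 25. The ordered positive-integer solutions are (3, 4), (4, 3).
That gives 2 states.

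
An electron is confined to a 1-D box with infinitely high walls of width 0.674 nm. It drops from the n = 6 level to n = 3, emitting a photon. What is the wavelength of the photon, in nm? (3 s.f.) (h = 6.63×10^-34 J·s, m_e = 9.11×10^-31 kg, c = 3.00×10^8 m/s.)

E_1 = h²/(8m_eL²) = 1.328×10^-19 J, so ΔE = (6² − 3²)E_1 = 3.586×10^-18 J.
λ = hc/ΔE = (6.63×10^-34·3.00×10^8)/3.586×10^-18 = 5.55×10^-8 m = 55.5 nm.

λ = 55.5 nm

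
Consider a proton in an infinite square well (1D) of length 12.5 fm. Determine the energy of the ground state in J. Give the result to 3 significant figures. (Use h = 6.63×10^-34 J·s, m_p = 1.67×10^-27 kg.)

For an infinite well E_n = n²h²/(8m_pL²), so E_1 = h²/(8m_pL²) = (6.63×10^-34)²/(8·1.67×10^-27·(1.25×10^-14 m)²) = 2.106×10^-13 J.

E_1 = 2.11×10^-13 J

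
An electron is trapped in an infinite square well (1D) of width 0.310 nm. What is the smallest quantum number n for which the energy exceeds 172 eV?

n = 7

E_1 = h²/(8m_eL²) = 6.269×10^-19 J = 3.913 eV.
Need n² > 172/3.913 = 43.96, i.e. n > 6.630.
The smallest integer satisfying this is n = 7.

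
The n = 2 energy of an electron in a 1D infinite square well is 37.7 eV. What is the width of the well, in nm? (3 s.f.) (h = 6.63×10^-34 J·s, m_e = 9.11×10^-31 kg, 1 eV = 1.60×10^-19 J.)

From E_n = n²h²/(8m_eL²), L = n·h/√(8m_eE_n).
E_2 = 37.7 eV = 6.032×10^-18 J, so L = 2·6.63×10^-34/√(8·9.11×10^-31·6.032×10^-18) = 2.00×10^-10 m = 0.200 nm.

L = 0.200 nm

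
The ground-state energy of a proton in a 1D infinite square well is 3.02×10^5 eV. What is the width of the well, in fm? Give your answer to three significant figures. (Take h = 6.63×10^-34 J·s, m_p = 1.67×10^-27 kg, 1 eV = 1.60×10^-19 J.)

From E_n = n²h²/(8m_pL²), L = n·h/√(8m_pE_n).
E_1 = 3.02×10^5 eV = 4.832×10^-14 J, so L = 1·6.63×10^-34/√(8·1.67×10^-27·4.832×10^-14) = 2.61×10^-14 m = 26.1 fm.

L = 26.1 fm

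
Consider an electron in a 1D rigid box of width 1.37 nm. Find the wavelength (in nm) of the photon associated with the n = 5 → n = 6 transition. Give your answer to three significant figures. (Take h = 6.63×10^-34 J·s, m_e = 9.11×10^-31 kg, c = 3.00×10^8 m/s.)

λ = 563 nm

E_1 = h²/(8m_eL²) = 3.213×10^-20 J, so ΔE = (6² − 5²)E_1 = 3.534×10^-19 J.
λ = hc/ΔE = (6.63×10^-34·3.00×10^8)/3.534×10^-19 = 5.63×10^-7 m = 563 nm.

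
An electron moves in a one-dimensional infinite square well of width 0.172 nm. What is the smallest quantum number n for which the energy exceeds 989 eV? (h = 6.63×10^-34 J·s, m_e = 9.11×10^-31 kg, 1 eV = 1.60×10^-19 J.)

n = 9

E_1 = h²/(8m_eL²) = 2.039×10^-18 J = 12.74 eV.
Need n² > 989/12.74 = 77.63, i.e. n > 8.811.
The smallest integer satisfying this is n = 9.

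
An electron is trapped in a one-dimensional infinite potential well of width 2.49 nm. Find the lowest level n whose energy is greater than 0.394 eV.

E_1 = h²/(8m_eL²) = 9.717×10^-21 J = 0.06066 eV.
Need n² > 0.394/0.06066 = 6.495, i.e. n > 2.549.
The smallest integer satisfying this is n = 3.

n = 3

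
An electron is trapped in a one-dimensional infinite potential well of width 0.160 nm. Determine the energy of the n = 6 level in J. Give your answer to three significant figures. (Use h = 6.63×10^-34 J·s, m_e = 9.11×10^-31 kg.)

E_6 = 8.48×10^-17 J

For an infinite well E_n = n²h²/(8m_eL²), so E_1 = h²/(8m_eL²) = (6.63×10^-34)²/(8·9.11×10^-31·(1.60×10^-10 m)²) = 2.356×10^-18 J.
Then E_6 = 6²·E_1 = 36·2.356×10^-18 J = 8.48×10^-17 J.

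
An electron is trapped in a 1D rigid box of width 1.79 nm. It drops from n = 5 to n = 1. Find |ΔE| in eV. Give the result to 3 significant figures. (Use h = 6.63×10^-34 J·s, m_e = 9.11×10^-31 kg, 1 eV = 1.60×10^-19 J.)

|ΔE| = 2.82 eV

E_1 = h²/(8m_eL²) = 1.882×10^-20 J.
|ΔE| = |5² − 1²|·E_1 = 24·1.882×10^-20 J = 4.517×10^-19 J = 2.82 eV.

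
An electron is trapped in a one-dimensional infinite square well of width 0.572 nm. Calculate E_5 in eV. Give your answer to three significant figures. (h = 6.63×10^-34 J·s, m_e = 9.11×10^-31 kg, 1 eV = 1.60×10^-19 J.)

For an infinite well E_n = n²h²/(8m_eL²), so E_1 = h²/(8m_eL²) = (6.63×10^-34)²/(8·9.11×10^-31·(5.72×10^-10 m)²) = 1.843×10^-19 J.
Then E_5 = 5²·E_1 = 25·1.843×10^-19 J = 4.608×10^-18 J.
Converting, E_5 = 4.608×10^-18 J / (1.60×10^-19 J/eV) = 28.8 eV.

E_5 = 28.8 eV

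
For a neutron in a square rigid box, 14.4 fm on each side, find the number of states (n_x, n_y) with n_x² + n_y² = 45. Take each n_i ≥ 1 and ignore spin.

degeneracy = 2

The level has n_x² + n_y² = 45. The ordered positive-integer solutions are (3, 6), (6, 3).
That gives 2 states.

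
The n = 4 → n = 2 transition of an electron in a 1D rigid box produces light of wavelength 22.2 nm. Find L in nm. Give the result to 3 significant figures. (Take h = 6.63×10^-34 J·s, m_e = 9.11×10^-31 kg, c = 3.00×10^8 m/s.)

The photon carries ΔE = hc/λ = 6.63×10^-34·3.00×10^8/2.22×10^-8 m = 8.959×10^-18 J.
Since ΔE = (4² − 2²)E_1, E_1 = 7.466×10^-19 J, and L = h/√(8m_eE_1) = 2.84×10^-10 m = 0.284 nm.

L = 0.284 nm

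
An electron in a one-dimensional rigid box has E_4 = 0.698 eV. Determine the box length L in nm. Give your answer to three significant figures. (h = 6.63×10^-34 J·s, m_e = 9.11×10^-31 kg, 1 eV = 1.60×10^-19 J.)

From E_n = n²h²/(8m_eL²), L = n·h/√(8m_eE_n).
E_4 = 0.698 eV = 1.117×10^-19 J, so L = 4·6.63×10^-34/√(8·9.11×10^-31·1.117×10^-19) = 2.94×10^-9 m = 2.94 nm.

L = 2.94 nm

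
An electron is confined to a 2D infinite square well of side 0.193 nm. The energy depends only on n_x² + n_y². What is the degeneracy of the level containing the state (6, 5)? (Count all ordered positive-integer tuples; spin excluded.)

The level has n_x² + n_y² = 61. The ordered positive-integer solutions are (5, 6), (6, 5).
That gives 2 states.

degeneracy = 2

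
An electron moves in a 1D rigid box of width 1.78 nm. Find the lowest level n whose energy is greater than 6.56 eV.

n = 8

E_1 = h²/(8m_eL²) = 1.902×10^-20 J = 0.1187 eV.
Need n² > 6.56/0.1187 = 55.27, i.e. n > 7.434.
The smallest integer satisfying this is n = 8.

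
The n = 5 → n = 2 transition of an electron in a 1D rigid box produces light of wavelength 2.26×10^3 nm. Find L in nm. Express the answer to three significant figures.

The photon carries ΔE = hc/λ = 6.626×10^-34·2.998×10^8/2.26×10^-6 m = 8.790×10^-20 J.
Since ΔE = (5² − 2²)E_1, E_1 = 4.186×10^-21 J, and L = h/√(8m_eE_1) = 3.79×10^-9 m = 3.79 nm.

L = 3.79 nm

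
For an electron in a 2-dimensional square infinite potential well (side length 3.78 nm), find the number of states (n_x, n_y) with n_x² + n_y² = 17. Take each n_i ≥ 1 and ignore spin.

The level has n_x² + n_y² = 17. The ordered positive-integer solutions are (1, 4), (4, 1).
That gives 2 states.

degeneracy = 2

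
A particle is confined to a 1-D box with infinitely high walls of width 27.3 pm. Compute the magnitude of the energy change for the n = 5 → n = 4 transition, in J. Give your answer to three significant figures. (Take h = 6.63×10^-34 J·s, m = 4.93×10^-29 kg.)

|ΔE| = 1.35×10^-17 J

E_1 = h²/(8mL²) = 1.495×10^-18 J.
|ΔE| = |5² − 4²|·E_1 = 9·1.495×10^-18 J = 1.35×10^-17 J.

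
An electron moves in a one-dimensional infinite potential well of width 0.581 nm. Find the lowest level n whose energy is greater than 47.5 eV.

n = 7

E_1 = h²/(8m_eL²) = 1.785×10^-19 J = 1.114 eV.
Need n² > 47.5/1.114 = 42.64, i.e. n > 6.530.
The smallest integer satisfying this is n = 7.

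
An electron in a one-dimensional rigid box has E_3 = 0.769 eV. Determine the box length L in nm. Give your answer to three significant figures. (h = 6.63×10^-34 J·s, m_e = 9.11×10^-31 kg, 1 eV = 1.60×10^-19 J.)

L = 2.10 nm

From E_n = n²h²/(8m_eL²), L = n·h/√(8m_eE_n).
E_3 = 0.769 eV = 1.230×10^-19 J, so L = 3·6.63×10^-34/√(8·9.11×10^-31·1.230×10^-19) = 2.10×10^-9 m = 2.10 nm.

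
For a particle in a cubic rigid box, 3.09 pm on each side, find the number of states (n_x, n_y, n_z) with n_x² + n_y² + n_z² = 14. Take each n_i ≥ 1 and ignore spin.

The level has n_x² + n_y² + n_z² = 14. The ordered positive-integer solutions are (1, 2, 3), (1, 3, 2), (2, 1, 3), (2, 3, 1), (3, 1, 2), (3, 2, 1).
That gives 6 states.

degeneracy = 6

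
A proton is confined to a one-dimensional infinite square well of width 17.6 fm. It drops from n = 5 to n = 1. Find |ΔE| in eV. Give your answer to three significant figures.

|ΔE| = 1.59×10^7 eV

E_1 = h²/(8m_pL²) = 1.059×10^-13 J.
|ΔE| = |5² − 1²|·E_1 = 24·1.059×10^-13 J = 2.542×10^-12 J = 1.59×10^7 eV.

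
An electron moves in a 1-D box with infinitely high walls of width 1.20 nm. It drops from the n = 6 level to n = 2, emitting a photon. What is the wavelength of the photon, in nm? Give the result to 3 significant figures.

E_1 = h²/(8m_eL²) = 4.184×10^-20 J, so ΔE = (6² − 2²)E_1 = 1.339×10^-18 J.
λ = hc/ΔE = (6.626×10^-34·2.998×10^8)/1.339×10^-18 = 1.48×10^-7 m = 148 nm.

λ = 148 nm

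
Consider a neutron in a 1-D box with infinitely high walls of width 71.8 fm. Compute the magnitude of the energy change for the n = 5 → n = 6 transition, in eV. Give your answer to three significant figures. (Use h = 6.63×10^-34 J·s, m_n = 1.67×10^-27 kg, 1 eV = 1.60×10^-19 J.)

E_1 = h²/(8m_nL²) = 6.382×10^-15 J.
|ΔE| = |5² − 6²|·E_1 = 11·6.382×10^-15 J = 7.020×10^-14 J = 4.39×10^5 eV.

|ΔE| = 4.39×10^5 eV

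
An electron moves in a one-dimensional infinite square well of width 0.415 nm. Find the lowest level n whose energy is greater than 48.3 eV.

n = 5

E_1 = h²/(8m_eL²) = 3.498×10^-19 J = 2.184 eV.
Need n² > 48.3/2.184 = 22.12, i.e. n > 4.703.
The smallest integer satisfying this is n = 5.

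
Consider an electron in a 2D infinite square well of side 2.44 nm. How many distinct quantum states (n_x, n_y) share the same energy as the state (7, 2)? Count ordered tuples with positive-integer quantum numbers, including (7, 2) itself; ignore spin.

degeneracy = 2

The level has n_x² + n_y² = 53. The ordered positive-integer solutions are (2, 7), (7, 2).
That gives 2 states.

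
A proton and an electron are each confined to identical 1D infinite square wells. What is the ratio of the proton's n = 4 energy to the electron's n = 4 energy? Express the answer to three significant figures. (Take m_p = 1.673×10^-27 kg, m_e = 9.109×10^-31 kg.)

E_n ∝ 1/m at fixed n and L, so the ratio is m_e/m_p = 9.109×10^-31/1.673×10^-27 = 5.44×10^-4.

5.44×10^-4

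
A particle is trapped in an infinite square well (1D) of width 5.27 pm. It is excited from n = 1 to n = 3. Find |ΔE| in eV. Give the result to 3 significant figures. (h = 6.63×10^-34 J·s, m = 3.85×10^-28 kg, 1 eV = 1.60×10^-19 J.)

E_1 = h²/(8mL²) = 5.139×10^-18 J.
|ΔE| = |1² − 3²|·E_1 = 8·5.139×10^-18 J = 4.111×10^-17 J = 257 eV.

|ΔE| = 257 eV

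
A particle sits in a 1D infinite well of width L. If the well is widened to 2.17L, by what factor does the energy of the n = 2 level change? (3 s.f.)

E_n ∝ 1/L², so the energy scales by 1/2.17² = 0.212.

0.212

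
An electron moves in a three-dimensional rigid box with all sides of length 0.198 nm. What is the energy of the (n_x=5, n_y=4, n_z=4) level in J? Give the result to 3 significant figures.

E = 8.76×10^-17 J

For a 3D rectangular well E = (h²/8m_e)·Σ n_i²/L_i² = (6.626×10^-34)²/(8·9.109×10^-31) · [5²/(0.198 nm)² + 4²/(0.198 nm)² + 4²/(0.198 nm)²].
Evaluating gives E = 8.76×10^-17 J.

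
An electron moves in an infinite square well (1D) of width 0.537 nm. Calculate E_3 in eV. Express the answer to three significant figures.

For an infinite well E_n = n²h²/(8m_eL²), so E_1 = h²/(8m_eL²) = (6.626×10^-34)²/(8·9.109×10^-31·(5.37×10^-10 m)²) = 2.089×10^-19 J.
Then E_3 = 3²·E_1 = 9·2.089×10^-19 J = 1.880×10^-18 J.
Converting, E_3 = 1.880×10^-18 J / (1.602×10^-19 J/eV) = 11.7 eV.

E_3 = 11.7 eV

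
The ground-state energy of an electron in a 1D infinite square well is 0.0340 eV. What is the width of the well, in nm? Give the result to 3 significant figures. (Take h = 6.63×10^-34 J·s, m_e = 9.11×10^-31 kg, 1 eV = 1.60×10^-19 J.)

L = 3.33 nm

From E_n = n²h²/(8m_eL²), L = n·h/√(8m_eE_n).
E_1 = 0.0340 eV = 5.440×10^-21 J, so L = 1·6.63×10^-34/√(8·9.11×10^-31·5.440×10^-21) = 3.33×10^-9 m = 3.33 nm.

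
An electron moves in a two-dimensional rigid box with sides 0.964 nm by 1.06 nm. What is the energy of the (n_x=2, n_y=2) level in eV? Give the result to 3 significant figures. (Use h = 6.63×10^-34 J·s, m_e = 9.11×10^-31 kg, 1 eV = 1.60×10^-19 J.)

For a 2D rectangular well E = (h²/8m_e)·Σ n_i²/L_i² = (6.63×10^-34)²/(8·9.11×10^-31) · [2²/(0.964 nm)² + 2²/(1.06 nm)²].
Evaluating gives E = 4.743×10^-19 J = 2.96 eV.

E = 2.96 eV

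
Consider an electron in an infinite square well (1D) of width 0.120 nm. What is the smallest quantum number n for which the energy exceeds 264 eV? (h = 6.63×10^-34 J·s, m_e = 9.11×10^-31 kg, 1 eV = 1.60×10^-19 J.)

n = 4

E_1 = h²/(8m_eL²) = 4.188×10^-18 J = 26.18 eV.
Need n² > 264/26.18 = 10.08, i.e. n > 3.175.
The smallest integer satisfying this is n = 4.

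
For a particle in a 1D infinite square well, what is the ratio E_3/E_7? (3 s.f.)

0.184

E_n ∝ n², so E_3/E_7 = 3²/7² = 9/49 = 0.184.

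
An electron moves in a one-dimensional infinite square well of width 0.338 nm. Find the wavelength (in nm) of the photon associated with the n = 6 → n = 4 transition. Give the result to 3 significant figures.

E_1 = h²/(8m_eL²) = 5.274×10^-19 J, so ΔE = (6² − 4²)E_1 = 1.055×10^-17 J.
λ = hc/ΔE = (6.626×10^-34·2.998×10^8)/1.055×10^-17 = 1.88×10^-8 m = 18.8 nm.

λ = 18.8 nm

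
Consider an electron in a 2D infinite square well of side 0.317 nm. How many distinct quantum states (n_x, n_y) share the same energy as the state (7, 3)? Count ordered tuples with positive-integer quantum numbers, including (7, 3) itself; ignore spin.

degeneracy = 2

The level has n_x² + n_y² = 58. The ordered positive-integer solutions are (3, 7), (7, 3).
That gives 2 states.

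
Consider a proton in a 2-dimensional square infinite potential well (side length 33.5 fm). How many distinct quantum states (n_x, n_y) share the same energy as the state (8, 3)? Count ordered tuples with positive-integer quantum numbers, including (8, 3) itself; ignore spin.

degeneracy = 2

The level has n_x² + n_y² = 73. The ordered positive-integer solutions are (3, 8), (8, 3).
That gives 2 states.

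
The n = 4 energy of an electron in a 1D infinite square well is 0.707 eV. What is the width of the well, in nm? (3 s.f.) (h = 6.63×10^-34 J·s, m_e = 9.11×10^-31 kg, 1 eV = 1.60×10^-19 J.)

L = 2.92 nm

From E_n = n²h²/(8m_eL²), L = n·h/√(8m_eE_n).
E_4 = 0.707 eV = 1.131×10^-19 J, so L = 4·6.63×10^-34/√(8·9.11×10^-31·1.131×10^-19) = 2.92×10^-9 m = 2.92 nm.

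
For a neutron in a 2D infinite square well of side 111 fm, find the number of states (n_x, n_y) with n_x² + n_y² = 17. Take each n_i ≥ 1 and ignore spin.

The level has n_x² + n_y² = 17. The ordered positive-integer solutions are (1, 4), (4, 1).
That gives 2 states.

degeneracy = 2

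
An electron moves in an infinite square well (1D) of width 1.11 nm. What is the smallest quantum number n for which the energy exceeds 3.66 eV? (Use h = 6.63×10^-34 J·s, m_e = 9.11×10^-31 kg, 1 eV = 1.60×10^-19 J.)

n = 4

E_1 = h²/(8m_eL²) = 4.895×10^-20 J = 0.3059 eV.
Need n² > 3.66/0.3059 = 11.96, i.e. n > 3.458.
The smallest integer satisfying this is n = 4.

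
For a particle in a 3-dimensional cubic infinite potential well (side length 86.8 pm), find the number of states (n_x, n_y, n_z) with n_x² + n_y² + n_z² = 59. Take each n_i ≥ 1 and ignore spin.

degeneracy = 9

The level has n_x² + n_y² + n_z² = 59. The ordered positive-integer solutions are (1, 3, 7), (1, 7, 3), (3, 1, 7), (3, 5, 5), (3, 7, 1), (5, 3, 5), (5, 5, 3), (7, 1, 3), (7, 3, 1).
That gives 9 states.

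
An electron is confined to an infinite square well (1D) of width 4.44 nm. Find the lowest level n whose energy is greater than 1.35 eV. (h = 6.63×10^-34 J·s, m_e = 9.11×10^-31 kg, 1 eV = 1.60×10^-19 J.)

E_1 = h²/(8m_eL²) = 3.060×10^-21 J = 0.01912 eV.
Need n² > 1.35/0.01912 = 70.61, i.e. n > 8.403.
The smallest integer satisfying this is n = 9.

n = 9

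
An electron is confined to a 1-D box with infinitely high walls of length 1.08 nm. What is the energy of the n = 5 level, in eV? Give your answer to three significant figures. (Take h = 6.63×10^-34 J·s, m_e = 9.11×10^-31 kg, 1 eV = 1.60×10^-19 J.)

E_5 = 8.08 eV

For an infinite well E_n = n²h²/(8m_eL²), so E_1 = h²/(8m_eL²) = (6.63×10^-34)²/(8·9.11×10^-31·(1.08×10^-9 m)²) = 5.171×10^-20 J.
Then E_5 = 5²·E_1 = 25·5.171×10^-20 J = 1.293×10^-18 J.
Converting, E_5 = 1.293×10^-18 J / (1.60×10^-19 J/eV) = 8.08 eV.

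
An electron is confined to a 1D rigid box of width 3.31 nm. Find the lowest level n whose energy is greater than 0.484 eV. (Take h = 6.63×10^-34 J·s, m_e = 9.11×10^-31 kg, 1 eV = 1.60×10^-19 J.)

n = 4

E_1 = h²/(8m_eL²) = 5.505×10^-21 J = 0.03441 eV.
Need n² > 0.484/0.03441 = 14.07, i.e. n > 3.751.
The smallest integer satisfying this is n = 4.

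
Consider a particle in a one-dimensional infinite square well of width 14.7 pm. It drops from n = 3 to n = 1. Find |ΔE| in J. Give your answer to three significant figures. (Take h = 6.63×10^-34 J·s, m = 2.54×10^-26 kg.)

E_1 = h²/(8mL²) = 1.001×10^-20 J.
|ΔE| = |3² − 1²|·E_1 = 8·1.001×10^-20 J = 8.01×10^-20 J.

|ΔE| = 8.01×10^-20 J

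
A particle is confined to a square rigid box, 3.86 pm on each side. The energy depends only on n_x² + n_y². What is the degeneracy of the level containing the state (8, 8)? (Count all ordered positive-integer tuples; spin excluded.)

The level has n_x² + n_y² = 128. The ordered positive-integer solutions are (8, 8).
That gives 1 state.

degeneracy = 1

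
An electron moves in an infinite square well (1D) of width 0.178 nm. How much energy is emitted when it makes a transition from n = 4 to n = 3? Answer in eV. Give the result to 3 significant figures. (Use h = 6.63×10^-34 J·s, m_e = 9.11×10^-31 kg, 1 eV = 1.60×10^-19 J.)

E_1 = h²/(8m_eL²) = 1.904×10^-18 J.
|ΔE| = |4² − 3²|·E_1 = 7·1.904×10^-18 J = 1.333×10^-17 J = 83.3 eV.

|ΔE| = 83.3 eV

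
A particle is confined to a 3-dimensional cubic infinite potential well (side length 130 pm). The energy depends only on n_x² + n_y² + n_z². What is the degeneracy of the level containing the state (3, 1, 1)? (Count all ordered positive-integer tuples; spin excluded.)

degeneracy = 3

The level has n_x² + n_y² + n_z² = 11. The ordered positive-integer solutions are (1, 1, 3), (1, 3, 1), (3, 1, 1).
That gives 3 states.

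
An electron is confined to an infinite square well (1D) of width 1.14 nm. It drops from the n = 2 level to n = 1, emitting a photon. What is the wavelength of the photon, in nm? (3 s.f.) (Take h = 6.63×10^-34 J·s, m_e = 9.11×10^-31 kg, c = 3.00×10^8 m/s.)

E_1 = h²/(8m_eL²) = 4.641×10^-20 J, so ΔE = (2² − 1²)E_1 = 1.392×10^-19 J.
λ = hc/ΔE = (6.63×10^-34·3.00×10^8)/1.392×10^-19 = 1.43×10^-6 m = 1.43×10^3 nm.

λ = 1.43×10^3 nm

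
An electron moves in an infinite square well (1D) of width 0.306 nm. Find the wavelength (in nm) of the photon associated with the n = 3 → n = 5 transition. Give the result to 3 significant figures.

E_1 = h²/(8m_eL²) = 6.434×10^-19 J, so ΔE = (5² − 3²)E_1 = 1.029×10^-17 J.
λ = hc/ΔE = (6.626×10^-34·2.998×10^8)/1.029×10^-17 = 1.93×10^-8 m = 19.3 nm.

λ = 19.3 nm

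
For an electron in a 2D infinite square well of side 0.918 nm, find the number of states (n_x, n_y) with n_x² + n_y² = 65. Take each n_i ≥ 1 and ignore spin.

The level has n_x² + n_y² = 65. The ordered positive-integer solutions are (1, 8), (4, 7), (7, 4), (8, 1).
That gives 4 states.

degeneracy = 4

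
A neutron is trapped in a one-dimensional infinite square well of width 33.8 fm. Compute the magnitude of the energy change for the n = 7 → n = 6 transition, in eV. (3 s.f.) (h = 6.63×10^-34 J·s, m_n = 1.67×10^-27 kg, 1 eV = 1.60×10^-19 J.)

E_1 = h²/(8m_nL²) = 2.880×10^-14 J.
|ΔE| = |7² − 6²|·E_1 = 13·2.880×10^-14 J = 3.744×10^-13 J = 2.34×10^6 eV.

|ΔE| = 2.34×10^6 eV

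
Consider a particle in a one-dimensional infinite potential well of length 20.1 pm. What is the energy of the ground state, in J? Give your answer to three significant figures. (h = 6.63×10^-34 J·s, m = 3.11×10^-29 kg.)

E_1 = 4.37×10^-18 J

For an infinite well E_n = n²h²/(8mL²), so E_1 = h²/(8mL²) = (6.63×10^-34)²/(8·3.11×10^-29·(2.01×10^-11 m)²) = 4.373×10^-18 J.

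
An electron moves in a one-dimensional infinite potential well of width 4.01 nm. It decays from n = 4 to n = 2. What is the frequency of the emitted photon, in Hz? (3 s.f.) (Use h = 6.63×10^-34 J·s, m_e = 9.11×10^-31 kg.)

f = 6.79×10^13 Hz

E_1 = h²/(8m_eL²) = 3.751×10^-21 J and ΔE = (4² − 2²)E_1 = 4.501×10^-20 J.
f = ΔE/h = 4.501×10^-20/6.63×10^-34 = 6.79×10^13 Hz.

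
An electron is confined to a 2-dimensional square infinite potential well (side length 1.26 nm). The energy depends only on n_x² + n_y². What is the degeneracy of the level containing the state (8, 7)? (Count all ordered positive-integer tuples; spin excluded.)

The level has n_x² + n_y² = 113. The ordered positive-integer solutions are (7, 8), (8, 7).
That gives 2 states.

degeneracy = 2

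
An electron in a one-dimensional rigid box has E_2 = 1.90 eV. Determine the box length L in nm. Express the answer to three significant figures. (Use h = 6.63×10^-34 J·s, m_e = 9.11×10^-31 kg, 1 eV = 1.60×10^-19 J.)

From E_n = n²h²/(8m_eL²), L = n·h/√(8m_eE_n).
E_2 = 1.90 eV = 3.040×10^-19 J, so L = 2·6.63×10^-34/√(8·9.11×10^-31·3.040×10^-19) = 8.91×10^-10 m = 0.891 nm.

L = 0.891 nm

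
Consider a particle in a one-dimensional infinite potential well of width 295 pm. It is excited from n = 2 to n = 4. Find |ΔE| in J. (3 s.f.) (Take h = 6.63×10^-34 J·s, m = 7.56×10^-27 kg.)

E_1 = h²/(8mL²) = 8.352×10^-23 J.
|ΔE| = |2² − 4²|·E_1 = 12·8.352×10^-23 J = 1.00×10^-21 J.

|ΔE| = 1.00×10^-21 J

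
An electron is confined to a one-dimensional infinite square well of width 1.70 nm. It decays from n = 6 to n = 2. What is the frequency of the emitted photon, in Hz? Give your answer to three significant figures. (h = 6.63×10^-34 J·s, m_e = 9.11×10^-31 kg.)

f = 1.01×10^15 Hz

E_1 = h²/(8m_eL²) = 2.087×10^-20 J and ΔE = (6² − 2²)E_1 = 6.678×10^-19 J.
f = ΔE/h = 6.678×10^-19/6.63×10^-34 = 1.01×10^15 Hz.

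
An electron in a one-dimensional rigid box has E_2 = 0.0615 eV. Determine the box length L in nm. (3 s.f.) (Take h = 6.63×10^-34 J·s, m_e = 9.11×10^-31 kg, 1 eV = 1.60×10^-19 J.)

From E_n = n²h²/(8m_eL²), L = n·h/√(8m_eE_n).
E_2 = 0.0615 eV = 9.840×10^-21 J, so L = 2·6.63×10^-34/√(8·9.11×10^-31·9.840×10^-21) = 4.95×10^-9 m = 4.95 nm.

L = 4.95 nm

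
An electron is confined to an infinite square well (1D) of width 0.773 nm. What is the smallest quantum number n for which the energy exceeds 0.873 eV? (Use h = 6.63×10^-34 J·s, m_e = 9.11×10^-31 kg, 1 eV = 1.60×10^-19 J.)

n = 2

E_1 = h²/(8m_eL²) = 1.009×10^-19 J = 0.6306 eV.
Need n² > 0.873/0.6306 = 1.384, i.e. n > 1.176.
The smallest integer satisfying this is n = 2.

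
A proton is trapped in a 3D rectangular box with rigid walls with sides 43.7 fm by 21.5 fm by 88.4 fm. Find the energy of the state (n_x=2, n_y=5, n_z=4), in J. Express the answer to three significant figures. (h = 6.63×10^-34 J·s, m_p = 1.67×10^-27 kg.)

E = 1.92×10^-12 J

For a 3D rectangular well E = (h²/8m_p)·Σ n_i²/L_i² = (6.63×10^-34)²/(8·1.67×10^-27) · [2²/(43.7 fm)² + 5²/(21.5 fm)² + 4²/(88.4 fm)²].
Evaluating gives E = 1.92×10^-12 J.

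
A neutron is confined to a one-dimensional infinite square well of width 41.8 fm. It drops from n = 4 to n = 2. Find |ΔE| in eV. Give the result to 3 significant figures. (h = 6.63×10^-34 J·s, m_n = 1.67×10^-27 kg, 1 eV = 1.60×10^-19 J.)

E_1 = h²/(8m_nL²) = 1.883×10^-14 J.
|ΔE| = |4² − 2²|·E_1 = 12·1.883×10^-14 J = 2.260×10^-13 J = 1.41×10^6 eV.

|ΔE| = 1.41×10^6 eV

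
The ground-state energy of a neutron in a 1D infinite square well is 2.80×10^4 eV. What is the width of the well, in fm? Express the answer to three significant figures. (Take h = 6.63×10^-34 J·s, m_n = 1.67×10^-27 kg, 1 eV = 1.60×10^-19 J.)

L = 85.7 fm

From E_n = n²h²/(8m_nL²), L = n·h/√(8m_nE_n).
E_1 = 2.80×10^4 eV = 4.480×10^-15 J, so L = 1·6.63×10^-34/√(8·1.67×10^-27·4.480×10^-15) = 8.57×10^-14 m = 85.7 fm.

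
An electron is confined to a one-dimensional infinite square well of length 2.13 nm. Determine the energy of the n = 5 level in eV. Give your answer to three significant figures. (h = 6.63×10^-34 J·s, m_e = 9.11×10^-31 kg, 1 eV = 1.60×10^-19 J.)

E_5 = 2.08 eV

For an infinite well E_n = n²h²/(8m_eL²), so E_1 = h²/(8m_eL²) = (6.63×10^-34)²/(8·9.11×10^-31·(2.13×10^-9 m)²) = 1.329×10^-20 J.
Then E_5 = 5²·E_1 = 25·1.329×10^-20 J = 3.323×10^-19 J.
Converting, E_5 = 3.323×10^-19 J / (1.60×10^-19 J/eV) = 2.08 eV.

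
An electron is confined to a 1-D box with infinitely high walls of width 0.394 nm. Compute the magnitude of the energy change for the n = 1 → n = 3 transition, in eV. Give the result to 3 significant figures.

E_1 = h²/(8m_eL²) = 3.881×10^-19 J.
|ΔE| = |1² − 3²|·E_1 = 8·3.881×10^-19 J = 3.105×10^-18 J = 19.4 eV.

|ΔE| = 19.4 eV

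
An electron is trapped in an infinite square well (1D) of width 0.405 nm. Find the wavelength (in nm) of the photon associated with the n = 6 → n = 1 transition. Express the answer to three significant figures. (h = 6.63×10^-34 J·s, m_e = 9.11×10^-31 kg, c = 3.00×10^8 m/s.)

E_1 = h²/(8m_eL²) = 3.677×10^-19 J, so ΔE = (6² − 1²)E_1 = 1.287×10^-17 J.
λ = hc/ΔE = (6.63×10^-34·3.00×10^8)/1.287×10^-17 = 1.55×10^-8 m = 15.5 nm.

λ = 15.5 nm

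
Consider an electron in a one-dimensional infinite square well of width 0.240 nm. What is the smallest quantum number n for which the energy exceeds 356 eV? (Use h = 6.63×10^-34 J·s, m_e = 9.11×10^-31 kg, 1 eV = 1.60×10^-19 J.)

E_1 = h²/(8m_eL²) = 1.047×10^-18 J = 6.544 eV.
Need n² > 356/6.544 = 54.40, i.e. n > 7.376.
The smallest integer satisfying this is n = 8.

n = 8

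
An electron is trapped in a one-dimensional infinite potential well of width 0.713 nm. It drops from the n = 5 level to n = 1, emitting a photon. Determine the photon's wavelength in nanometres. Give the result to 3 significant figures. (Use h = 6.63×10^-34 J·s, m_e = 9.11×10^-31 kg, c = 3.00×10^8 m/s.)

λ = 69.9 nm

E_1 = h²/(8m_eL²) = 1.186×10^-19 J, so ΔE = (5² − 1²)E_1 = 2.846×10^-18 J.
λ = hc/ΔE = (6.63×10^-34·3.00×10^8)/2.846×10^-18 = 6.99×10^-8 m = 69.9 nm.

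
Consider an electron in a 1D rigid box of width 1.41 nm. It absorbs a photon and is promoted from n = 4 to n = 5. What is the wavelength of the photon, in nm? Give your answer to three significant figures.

λ = 728 nm

E_1 = h²/(8m_eL²) = 3.030×10^-20 J, so ΔE = (5² − 4²)E_1 = 2.727×10^-19 J.
λ = hc/ΔE = (6.626×10^-34·2.998×10^8)/2.727×10^-19 = 7.28×10^-7 m = 728 nm.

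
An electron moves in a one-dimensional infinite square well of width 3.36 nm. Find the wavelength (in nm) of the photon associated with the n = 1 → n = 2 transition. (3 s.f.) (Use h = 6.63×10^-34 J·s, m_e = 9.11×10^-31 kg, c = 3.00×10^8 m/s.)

E_1 = h²/(8m_eL²) = 5.342×10^-21 J, so ΔE = (2² − 1²)E_1 = 1.603×10^-20 J.
λ = hc/ΔE = (6.63×10^-34·3.00×10^8)/1.603×10^-20 = 1.24×10^-5 m = 1.24×10^4 nm.

λ = 1.24×10^4 nm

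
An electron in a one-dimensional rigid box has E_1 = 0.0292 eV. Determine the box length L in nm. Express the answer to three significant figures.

L = 3.59 nm

From E_n = n²h²/(8m_eL²), L = n·h/√(8m_eE_n).
E_1 = 0.0292 eV = 4.678×10^-21 J, so L = 1·6.626×10^-34/√(8·9.109×10^-31·4.678×10^-21) = 3.59×10^-9 m = 3.59 nm.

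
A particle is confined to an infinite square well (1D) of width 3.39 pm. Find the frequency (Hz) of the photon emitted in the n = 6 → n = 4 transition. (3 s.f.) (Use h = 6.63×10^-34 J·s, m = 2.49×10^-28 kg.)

f = 5.79×10^17 Hz

E_1 = h²/(8mL²) = 1.920×10^-17 J and ΔE = (6² − 4²)E_1 = 3.840×10^-16 J.
f = ΔE/h = 3.840×10^-16/6.63×10^-34 = 5.79×10^17 Hz.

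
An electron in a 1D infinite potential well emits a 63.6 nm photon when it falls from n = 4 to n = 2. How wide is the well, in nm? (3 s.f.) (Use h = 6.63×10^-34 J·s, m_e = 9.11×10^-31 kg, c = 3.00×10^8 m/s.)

L = 0.481 nm

The photon carries ΔE = hc/λ = 6.63×10^-34·3.00×10^8/6.36×10^-8 m = 3.127×10^-18 J.
Since ΔE = (4² − 2²)E_1, E_1 = 2.606×10^-19 J, and L = h/√(8m_eE_1) = 4.81×10^-10 m = 0.481 nm.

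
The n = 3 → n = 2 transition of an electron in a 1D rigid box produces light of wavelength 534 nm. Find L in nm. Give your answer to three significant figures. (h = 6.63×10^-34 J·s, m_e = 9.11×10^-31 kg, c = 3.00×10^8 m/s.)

L = 0.900 nm

The photon carries ΔE = hc/λ = 6.63×10^-34·3.00×10^8/5.34×10^-7 m = 3.725×10^-19 J.
Since ΔE = (3² − 2²)E_1, E_1 = 7.450×10^-20 J, and L = h/√(8m_eE_1) = 9.00×10^-10 m = 0.900 nm.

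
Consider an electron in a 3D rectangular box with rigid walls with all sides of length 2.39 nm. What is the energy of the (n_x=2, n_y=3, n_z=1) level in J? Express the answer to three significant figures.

For a 3D rectangular well E = (h²/8m_e)·Σ n_i²/L_i² = (6.626×10^-34)²/(8·9.109×10^-31) · [2²/(2.39 nm)² + 3²/(2.39 nm)² + 1²/(2.39 nm)²].
Evaluating gives E = 1.48×10^-19 J.

E = 1.48×10^-19 J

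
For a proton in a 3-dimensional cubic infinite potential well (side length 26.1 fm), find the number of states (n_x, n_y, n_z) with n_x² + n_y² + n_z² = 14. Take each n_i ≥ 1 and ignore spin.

The level has n_x² + n_y² + n_z² = 14. The ordered positive-integer solutions are (1, 2, 3), (1, 3, 2), (2, 1, 3), (2, 3, 1), (3, 1, 2), (3, 2, 1).
That gives 6 states.

degeneracy = 6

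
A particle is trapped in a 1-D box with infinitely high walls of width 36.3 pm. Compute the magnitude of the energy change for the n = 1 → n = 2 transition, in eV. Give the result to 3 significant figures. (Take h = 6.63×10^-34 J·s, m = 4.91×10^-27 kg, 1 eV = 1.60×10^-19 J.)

|ΔE| = 0.159 eV

E_1 = h²/(8mL²) = 8.493×10^-21 J.
|ΔE| = |1² − 2²|·E_1 = 3·8.493×10^-21 J = 2.548×10^-20 J = 0.159 eV.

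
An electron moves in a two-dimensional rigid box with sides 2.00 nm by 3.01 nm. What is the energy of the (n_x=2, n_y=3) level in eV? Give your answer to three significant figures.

E = 0.750 eV

For a 2D rectangular well E = (h²/8m_e)·Σ n_i²/L_i² = (6.626×10^-34)²/(8·9.109×10^-31) · [2²/(2.00 nm)² + 3²/(3.01 nm)²].
Evaluating gives E = 1.201×10^-19 J = 0.750 eV.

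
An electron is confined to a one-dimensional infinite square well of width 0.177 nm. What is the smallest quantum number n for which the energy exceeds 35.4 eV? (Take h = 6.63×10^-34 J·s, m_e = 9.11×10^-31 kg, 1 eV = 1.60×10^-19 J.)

E_1 = h²/(8m_eL²) = 1.925×10^-18 J = 12.03 eV.
Need n² > 35.4/12.03 = 2.943, i.e. n > 1.716.
The smallest integer satisfying this is n = 2.

n = 2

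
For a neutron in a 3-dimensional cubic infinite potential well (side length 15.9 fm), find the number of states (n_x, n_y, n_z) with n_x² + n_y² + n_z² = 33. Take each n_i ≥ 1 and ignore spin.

The level has n_x² + n_y² + n_z² = 33. The ordered positive-integer solutions are (1, 4, 4), (2, 2, 5), (2, 5, 2), (4, 1, 4), (4, 4, 1), (5, 2, 2).
That gives 6 states.

degeneracy = 6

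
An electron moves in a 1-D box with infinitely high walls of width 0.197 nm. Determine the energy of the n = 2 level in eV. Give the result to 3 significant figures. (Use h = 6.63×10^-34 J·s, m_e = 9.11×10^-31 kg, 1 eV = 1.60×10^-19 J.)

For an infinite well E_n = n²h²/(8m_eL²), so E_1 = h²/(8m_eL²) = (6.63×10^-34)²/(8·9.11×10^-31·(1.97×10^-10 m)²) = 1.554×10^-18 J.
Then E_2 = 2²·E_1 = 4·1.554×10^-18 J = 6.216×10^-18 J.
Converting, E_2 = 6.216×10^-18 J / (1.60×10^-19 J/eV) = 38.9 eV.

E_2 = 38.9 eV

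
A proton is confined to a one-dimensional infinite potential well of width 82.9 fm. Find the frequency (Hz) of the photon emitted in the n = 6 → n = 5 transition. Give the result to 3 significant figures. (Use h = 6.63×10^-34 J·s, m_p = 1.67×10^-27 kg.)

f = 7.94×10^19 Hz

E_1 = h²/(8m_pL²) = 4.788×10^-15 J and ΔE = (6² − 5²)E_1 = 5.267×10^-14 J.
f = ΔE/h = 5.267×10^-14/6.63×10^-34 = 7.94×10^19 Hz.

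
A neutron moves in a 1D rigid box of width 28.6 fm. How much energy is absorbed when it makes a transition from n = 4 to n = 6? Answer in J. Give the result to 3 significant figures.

|ΔE| = 8.01×10^-13 J

E_1 = h²/(8m_nL²) = 4.006×10^-14 J.
|ΔE| = |4² − 6²|·E_1 = 20·4.006×10^-14 J = 8.01×10^-13 J.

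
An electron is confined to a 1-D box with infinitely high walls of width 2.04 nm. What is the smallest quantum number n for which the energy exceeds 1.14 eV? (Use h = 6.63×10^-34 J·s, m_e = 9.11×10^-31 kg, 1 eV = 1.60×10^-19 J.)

n = 4

E_1 = h²/(8m_eL²) = 1.449×10^-20 J = 0.09056 eV.
Need n² > 1.14/0.09056 = 12.59, i.e. n > 3.548.
The smallest integer satisfying this is n = 4.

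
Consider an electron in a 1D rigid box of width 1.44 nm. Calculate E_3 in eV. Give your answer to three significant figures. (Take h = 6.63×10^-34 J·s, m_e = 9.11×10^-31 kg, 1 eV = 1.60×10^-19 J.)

E_3 = 1.64 eV

For an infinite well E_n = n²h²/(8m_eL²), so E_1 = h²/(8m_eL²) = (6.63×10^-34)²/(8·9.11×10^-31·(1.44×10^-9 m)²) = 2.909×10^-20 J.
Then E_3 = 3²·E_1 = 9·2.909×10^-20 J = 2.618×10^-19 J.
Converting, E_3 = 2.618×10^-19 J / (1.60×10^-19 J/eV) = 1.64 eV.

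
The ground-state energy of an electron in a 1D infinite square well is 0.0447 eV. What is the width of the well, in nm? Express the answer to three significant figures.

L = 2.90 nm

From E_n = n²h²/(8m_eL²), L = n·h/√(8m_eE_n).
E_1 = 0.0447 eV = 7.161×10^-21 J, so L = 1·6.626×10^-34/√(8·9.109×10^-31·7.161×10^-21) = 2.90×10^-9 m = 2.90 nm.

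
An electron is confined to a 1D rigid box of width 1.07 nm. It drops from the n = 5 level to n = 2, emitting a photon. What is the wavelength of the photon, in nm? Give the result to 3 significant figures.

E_1 = h²/(8m_eL²) = 5.262×10^-20 J, so ΔE = (5² − 2²)E_1 = 1.105×10^-18 J.
λ = hc/ΔE = (6.626×10^-34·2.998×10^8)/1.105×10^-18 = 1.80×10^-7 m = 180 nm.

λ = 180 nm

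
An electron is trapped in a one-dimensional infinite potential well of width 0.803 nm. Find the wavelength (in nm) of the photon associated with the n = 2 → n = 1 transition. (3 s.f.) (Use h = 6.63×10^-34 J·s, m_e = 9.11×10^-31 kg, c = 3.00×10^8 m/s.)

λ = 709 nm

E_1 = h²/(8m_eL²) = 9.354×10^-20 J, so ΔE = (2² − 1²)E_1 = 2.806×10^-19 J.
λ = hc/ΔE = (6.63×10^-34·3.00×10^8)/2.806×10^-19 = 7.09×10^-7 m = 709 nm.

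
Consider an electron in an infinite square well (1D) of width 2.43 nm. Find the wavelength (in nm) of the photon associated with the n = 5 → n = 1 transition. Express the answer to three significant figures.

E_1 = h²/(8m_eL²) = 1.020×10^-20 J, so ΔE = (5² − 1²)E_1 = 2.448×10^-19 J.
λ = hc/ΔE = (6.626×10^-34·2.998×10^8)/2.448×10^-19 = 8.11×10^-7 m = 811 nm.

λ = 811 nm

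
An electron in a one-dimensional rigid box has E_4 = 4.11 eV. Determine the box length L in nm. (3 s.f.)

L = 1.21 nm

From E_n = n²h²/(8m_eL²), L = n·h/√(8m_eE_n).
E_4 = 4.11 eV = 6.584×10^-19 J, so L = 4·6.626×10^-34/√(8·9.109×10^-31·6.584×10^-19) = 1.21×10^-9 m = 1.21 nm.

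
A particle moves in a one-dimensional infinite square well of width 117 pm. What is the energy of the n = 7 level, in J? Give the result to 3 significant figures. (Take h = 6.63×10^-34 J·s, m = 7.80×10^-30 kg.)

E_7 = 2.52×10^-17 J

For an infinite well E_n = n²h²/(8mL²), so E_1 = h²/(8mL²) = (6.63×10^-34)²/(8·7.80×10^-30·(1.17×10^-10 m)²) = 5.146×10^-19 J.
Then E_7 = 7²·E_1 = 49·5.146×10^-19 J = 2.52×10^-17 J.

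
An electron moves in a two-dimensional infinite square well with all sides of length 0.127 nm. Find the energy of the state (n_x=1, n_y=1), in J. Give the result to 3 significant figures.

For a 2D rectangular well E = (h²/8m_e)·Σ n_i²/L_i² = (6.626×10^-34)²/(8·9.109×10^-31) · [1²/(0.127 nm)² + 1²/(0.127 nm)²].
Evaluating gives E = 7.47×10^-18 J.

E = 7.47×10^-18 J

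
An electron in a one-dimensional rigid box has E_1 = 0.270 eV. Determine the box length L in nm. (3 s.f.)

L = 1.18 nm

From E_n = n²h²/(8m_eL²), L = n·h/√(8m_eE_n).
E_1 = 0.270 eV = 4.325×10^-20 J, so L = 1·6.626×10^-34/√(8·9.109×10^-31·4.325×10^-20) = 1.18×10^-9 m = 1.18 nm.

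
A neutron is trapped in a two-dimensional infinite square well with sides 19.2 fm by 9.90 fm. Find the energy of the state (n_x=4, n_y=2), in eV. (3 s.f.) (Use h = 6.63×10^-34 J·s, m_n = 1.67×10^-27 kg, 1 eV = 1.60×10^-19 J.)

E = 1.73×10^7 eV

For a 2D rectangular well E = (h²/8m_n)·Σ n_i²/L_i² = (6.63×10^-34)²/(8·1.67×10^-27) · [4²/(19.2 fm)² + 2²/(9.90 fm)²].
Evaluating gives E = 2.771×10^-12 J = 1.73×10^7 eV.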